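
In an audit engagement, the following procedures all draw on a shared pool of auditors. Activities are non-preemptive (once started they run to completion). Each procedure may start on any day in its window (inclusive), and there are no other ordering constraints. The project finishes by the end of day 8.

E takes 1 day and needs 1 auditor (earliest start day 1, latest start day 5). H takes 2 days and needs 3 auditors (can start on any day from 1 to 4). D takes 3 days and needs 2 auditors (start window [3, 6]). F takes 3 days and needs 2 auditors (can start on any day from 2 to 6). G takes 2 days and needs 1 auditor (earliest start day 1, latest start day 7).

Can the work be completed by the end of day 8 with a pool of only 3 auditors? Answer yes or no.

yes

Schedule E@3, H@1, D@3, F@6, G@4: d1:3  d2:3  d3:3  d4:3  d5:3  d6:2  d7:2  d8:2 — peak 3 ≤ 3.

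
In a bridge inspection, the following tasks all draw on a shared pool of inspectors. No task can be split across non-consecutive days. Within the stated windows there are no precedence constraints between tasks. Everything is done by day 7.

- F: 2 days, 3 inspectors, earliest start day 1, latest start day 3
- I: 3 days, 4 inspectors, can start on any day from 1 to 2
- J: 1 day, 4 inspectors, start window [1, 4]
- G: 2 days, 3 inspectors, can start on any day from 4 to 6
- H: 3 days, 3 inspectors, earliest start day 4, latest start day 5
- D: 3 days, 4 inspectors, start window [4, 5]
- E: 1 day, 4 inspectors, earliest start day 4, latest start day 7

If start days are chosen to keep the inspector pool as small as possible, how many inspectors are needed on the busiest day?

10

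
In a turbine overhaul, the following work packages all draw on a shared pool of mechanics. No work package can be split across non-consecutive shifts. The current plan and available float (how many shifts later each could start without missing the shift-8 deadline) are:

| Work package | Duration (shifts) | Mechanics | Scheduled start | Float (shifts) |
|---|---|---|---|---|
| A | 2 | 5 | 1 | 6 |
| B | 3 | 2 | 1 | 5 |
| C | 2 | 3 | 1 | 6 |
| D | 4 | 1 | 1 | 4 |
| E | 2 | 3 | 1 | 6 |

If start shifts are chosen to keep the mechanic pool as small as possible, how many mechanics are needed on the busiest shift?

5

Early-start (A@1, B@1, C@1, D@1, E@1) gives peak 14: s1:14  s2:14  s3:3  s4:1  s5:0  s6:0  s7:0  s8:0.
Shift B→3, C→3, D→5, E→6.
Schedule A@1, B@3, C@3, D@5, E@6: s1:5  s2:5  s3:5  s4:5  s5:3  s6:4  s7:4  s8:1 — peak 5.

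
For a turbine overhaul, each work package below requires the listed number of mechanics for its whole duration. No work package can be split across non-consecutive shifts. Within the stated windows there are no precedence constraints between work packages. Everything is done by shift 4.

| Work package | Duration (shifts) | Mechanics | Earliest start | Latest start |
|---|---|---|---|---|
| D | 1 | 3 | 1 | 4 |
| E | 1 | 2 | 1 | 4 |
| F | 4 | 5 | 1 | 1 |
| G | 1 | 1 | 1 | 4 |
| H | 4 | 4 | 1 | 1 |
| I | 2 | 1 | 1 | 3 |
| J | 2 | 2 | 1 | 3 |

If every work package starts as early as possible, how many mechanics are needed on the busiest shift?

18

Early-start schedule: D@1, E@1, F@1, G@1, H@1, I@1, J@1.
Load per shift: shift 1: 18, shift 2: 12, shift 3: 9, shift 4: 9.
Peak is 18.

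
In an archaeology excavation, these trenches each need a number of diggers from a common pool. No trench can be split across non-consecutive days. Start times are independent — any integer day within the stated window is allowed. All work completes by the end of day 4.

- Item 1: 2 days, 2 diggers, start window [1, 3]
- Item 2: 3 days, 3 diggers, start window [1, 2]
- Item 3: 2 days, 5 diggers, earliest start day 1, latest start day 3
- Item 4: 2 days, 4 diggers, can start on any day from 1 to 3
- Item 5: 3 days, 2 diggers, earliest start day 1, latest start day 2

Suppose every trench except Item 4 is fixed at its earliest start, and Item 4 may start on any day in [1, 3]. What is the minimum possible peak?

12

Item 4@1: d1:16  d2:16  d3:5  d4:0 → peak 16
Item 4@2: d1:12  d2:16  d3:9  d4:0 → peak 16
Item 4@3: d1:12  d2:12  d3:9  d4:4 → peak 12
Best is Item 4@3, peak 12.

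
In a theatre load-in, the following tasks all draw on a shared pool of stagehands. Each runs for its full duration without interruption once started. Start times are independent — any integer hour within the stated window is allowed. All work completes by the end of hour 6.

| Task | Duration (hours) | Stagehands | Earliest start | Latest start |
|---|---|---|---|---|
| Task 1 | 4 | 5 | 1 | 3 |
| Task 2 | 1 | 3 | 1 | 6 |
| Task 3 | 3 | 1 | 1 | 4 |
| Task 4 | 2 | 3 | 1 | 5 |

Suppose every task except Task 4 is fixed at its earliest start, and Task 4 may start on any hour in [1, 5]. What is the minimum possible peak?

9

Task 4@1: h1:12  h2:9  h3:6  h4:5  h5:0  h6:0 → peak 12
Task 4@2: h1:9  h2:9  h3:9  h4:5  h5:0  h6:0 → peak 9
Task 4@3: h1:9  h2:6  h3:9  h4:8  h5:0  h6:0 → peak 9
Task 4@4: h1:9  h2:6  h3:6  h4:8  h5:3  h6:0 → peak 9
Task 4@5: h1:9  h2:6  h3:6  h4:5  h5:3  h6:3 → peak 9
Best is Task 4@2, peak 9.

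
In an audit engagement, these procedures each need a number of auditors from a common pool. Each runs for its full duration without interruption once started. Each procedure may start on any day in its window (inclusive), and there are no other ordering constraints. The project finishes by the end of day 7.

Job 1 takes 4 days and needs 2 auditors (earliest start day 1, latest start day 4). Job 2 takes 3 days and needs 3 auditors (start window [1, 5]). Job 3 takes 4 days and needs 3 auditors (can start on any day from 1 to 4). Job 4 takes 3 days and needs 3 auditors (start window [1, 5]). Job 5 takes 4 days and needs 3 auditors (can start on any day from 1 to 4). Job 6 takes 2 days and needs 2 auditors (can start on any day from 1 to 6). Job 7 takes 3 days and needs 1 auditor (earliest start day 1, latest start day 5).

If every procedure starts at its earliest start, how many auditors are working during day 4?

At early start, day 4 has: Job 1, Job 3, Job 5.
Demand: 2 + 3 + 3 = 8.

8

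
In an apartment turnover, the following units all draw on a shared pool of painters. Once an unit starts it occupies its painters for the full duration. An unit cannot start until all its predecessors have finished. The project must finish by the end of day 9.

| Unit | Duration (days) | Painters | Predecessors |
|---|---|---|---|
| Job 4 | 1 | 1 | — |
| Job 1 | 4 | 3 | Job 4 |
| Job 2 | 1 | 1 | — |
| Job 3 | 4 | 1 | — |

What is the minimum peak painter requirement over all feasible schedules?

Early-start (Job 4@1, Job 1@2, Job 2@1, Job 3@1) gives peak 4: d1:3  d2:4  d3:4  d4:4  d5:3  d6:0  d7:0  d8:0  d9:0.
Shift Job 3→6.
Schedule Job 4@1, Job 1@2, Job 2@1, Job 3@6: d1:2  d2:3  d3:3  d4:3  d5:3  d6:1  d7:1  d8:1  d9:1 — peak 3.

3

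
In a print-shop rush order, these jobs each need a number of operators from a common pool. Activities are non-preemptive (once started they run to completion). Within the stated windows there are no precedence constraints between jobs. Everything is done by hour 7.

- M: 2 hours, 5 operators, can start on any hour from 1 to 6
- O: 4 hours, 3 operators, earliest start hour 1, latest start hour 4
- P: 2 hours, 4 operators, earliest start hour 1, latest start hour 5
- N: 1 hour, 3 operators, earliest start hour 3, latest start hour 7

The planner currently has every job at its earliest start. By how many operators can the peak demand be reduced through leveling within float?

Early-start peak: h1:12  h2:12  h3:6  h4:3  h5:0  h6:0  h7:0 ⇒ 12.
Leveled (M@1, O@3, P@3, N@5): h1:5  h2:5  h3:7  h4:7  h5:6  h6:3  h7:0 ⇒ 7.
Reduction 12 − 7 = 5.

5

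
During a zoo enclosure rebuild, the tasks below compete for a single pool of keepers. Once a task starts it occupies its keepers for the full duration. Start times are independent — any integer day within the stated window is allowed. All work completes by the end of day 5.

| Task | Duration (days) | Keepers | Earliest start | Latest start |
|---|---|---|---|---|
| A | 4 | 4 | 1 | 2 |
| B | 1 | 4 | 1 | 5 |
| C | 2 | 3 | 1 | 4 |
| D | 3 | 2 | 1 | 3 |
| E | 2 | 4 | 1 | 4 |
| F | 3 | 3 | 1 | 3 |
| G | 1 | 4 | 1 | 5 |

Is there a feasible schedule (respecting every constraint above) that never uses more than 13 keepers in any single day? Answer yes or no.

Schedule A@1, B@1, C@2, D@1, E@4, F@2, G@5: d1:10  d2:12  d3:12  d4:11  d5:8 — peak 12 ≤ 13.

yes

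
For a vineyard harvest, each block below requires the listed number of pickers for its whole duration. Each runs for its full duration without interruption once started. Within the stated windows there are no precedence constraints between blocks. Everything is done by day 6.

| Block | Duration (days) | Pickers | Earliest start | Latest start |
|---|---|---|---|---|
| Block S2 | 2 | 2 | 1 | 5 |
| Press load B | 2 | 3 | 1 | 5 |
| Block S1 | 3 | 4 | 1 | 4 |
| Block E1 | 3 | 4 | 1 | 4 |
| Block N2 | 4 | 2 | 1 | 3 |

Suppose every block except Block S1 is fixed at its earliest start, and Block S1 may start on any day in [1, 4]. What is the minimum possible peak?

Block S1@1: d1:15  d2:15  d3:10  d4:2  d5:0  d6:0 → peak 15
Block S1@2: d1:11  d2:15  d3:10  d4:6  d5:0  d6:0 → peak 15
Block S1@3: d1:11  d2:11  d3:10  d4:6  d5:4  d6:0 → peak 11
Block S1@4: d1:11  d2:11  d3:6  d4:6  d5:4  d6:4 → peak 11
Best is Block S1@3, peak 11.

11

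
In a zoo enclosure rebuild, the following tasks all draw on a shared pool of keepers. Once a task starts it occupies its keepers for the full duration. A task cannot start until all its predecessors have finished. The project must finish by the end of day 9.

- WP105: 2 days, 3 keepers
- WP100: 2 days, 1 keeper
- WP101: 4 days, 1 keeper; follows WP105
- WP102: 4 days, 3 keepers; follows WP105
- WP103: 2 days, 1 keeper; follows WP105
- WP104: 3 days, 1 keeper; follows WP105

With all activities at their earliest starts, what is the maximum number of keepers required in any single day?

6

Early-start schedule: WP105@1, WP100@1, WP101@3, WP102@3, WP103@3, WP104@3.
Load per day: day 1: 4, day 2: 4, day 3: 6, day 4: 6, day 5: 5, day 6: 4, day 7: 0, day 8: 0, day 9: 0.
Peak is 6.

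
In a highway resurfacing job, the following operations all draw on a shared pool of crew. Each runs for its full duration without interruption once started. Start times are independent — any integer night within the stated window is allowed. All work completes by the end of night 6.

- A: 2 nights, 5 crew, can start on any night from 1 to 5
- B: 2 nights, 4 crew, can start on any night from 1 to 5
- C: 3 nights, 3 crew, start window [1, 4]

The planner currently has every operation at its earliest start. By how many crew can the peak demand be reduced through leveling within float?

5

Early-start peak: n1:12  n2:12  n3:3  n4:0  n5:0  n6:0 ⇒ 12.
Leveled (A@1, B@3, C@3): n1:5  n2:5  n3:7  n4:7  n5:3  n6:0 ⇒ 7.
Reduction 12 − 7 = 5.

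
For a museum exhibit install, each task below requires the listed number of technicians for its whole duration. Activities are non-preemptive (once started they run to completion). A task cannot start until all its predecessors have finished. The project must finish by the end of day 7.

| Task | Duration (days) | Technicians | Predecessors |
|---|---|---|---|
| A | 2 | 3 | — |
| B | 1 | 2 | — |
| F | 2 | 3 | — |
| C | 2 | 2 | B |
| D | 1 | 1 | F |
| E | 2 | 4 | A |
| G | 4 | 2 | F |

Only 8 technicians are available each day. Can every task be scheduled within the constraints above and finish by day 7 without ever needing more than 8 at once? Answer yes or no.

yes

Schedule A@1, B@1, F@2, C@3, D@4, E@5, G@4: d1:5  d2:6  d3:5  d4:5  d5:6  d6:6  d7:2 — peak 6 ≤ 8.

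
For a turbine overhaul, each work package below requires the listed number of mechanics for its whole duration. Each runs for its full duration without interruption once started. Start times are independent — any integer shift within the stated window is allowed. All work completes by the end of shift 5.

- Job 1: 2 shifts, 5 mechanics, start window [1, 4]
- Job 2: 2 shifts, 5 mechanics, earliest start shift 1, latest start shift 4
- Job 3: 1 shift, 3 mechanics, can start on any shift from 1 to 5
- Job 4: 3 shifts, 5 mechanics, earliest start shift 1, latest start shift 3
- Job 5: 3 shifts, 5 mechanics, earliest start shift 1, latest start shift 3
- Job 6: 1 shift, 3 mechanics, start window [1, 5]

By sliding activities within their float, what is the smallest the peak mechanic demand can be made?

13

Early-start (Job 1@1, Job 2@1, Job 3@1, Job 4@1, Job 5@1, Job 6@1) gives peak 26: s1:26  s2:20  s3:10  s4:0  s5:0.
Shift Job 4→3, Job 5→3, Job 6→2.
Schedule Job 1@1, Job 2@1, Job 3@1, Job 4@3, Job 5@3, Job 6@2: s1:13  s2:13  s3:10  s4:10  s5:10 — peak 13.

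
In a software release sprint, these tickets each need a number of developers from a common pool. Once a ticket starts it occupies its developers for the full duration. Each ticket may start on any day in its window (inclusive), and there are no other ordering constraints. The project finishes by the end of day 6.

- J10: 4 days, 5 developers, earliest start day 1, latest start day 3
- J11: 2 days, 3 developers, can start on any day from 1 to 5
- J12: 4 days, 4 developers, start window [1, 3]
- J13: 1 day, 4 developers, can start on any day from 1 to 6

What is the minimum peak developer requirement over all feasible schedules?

Early-start (J10@1, J11@1, J12@1, J13@1) gives peak 16: d1:16  d2:12  d3:9  d4:9  d5:0  d6:0.
Shift J12→3, J13→5.
Schedule J10@1, J11@1, J12@3, J13@5: d1:8  d2:8  d3:9  d4:9  d5:8  d6:4 — peak 9.

9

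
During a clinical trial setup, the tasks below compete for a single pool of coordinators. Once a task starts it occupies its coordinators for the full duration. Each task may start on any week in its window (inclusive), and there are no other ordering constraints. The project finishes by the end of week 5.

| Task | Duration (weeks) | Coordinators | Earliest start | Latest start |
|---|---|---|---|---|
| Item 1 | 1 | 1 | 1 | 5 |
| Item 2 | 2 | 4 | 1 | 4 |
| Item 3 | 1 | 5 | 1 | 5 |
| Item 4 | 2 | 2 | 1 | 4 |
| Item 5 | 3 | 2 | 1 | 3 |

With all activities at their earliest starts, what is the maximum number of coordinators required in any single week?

14

Early-start schedule: Item 1@1, Item 2@1, Item 3@1, Item 4@1, Item 5@1.
Load per week: week 1: 14, week 2: 8, week 3: 2, week 4: 0, week 5: 0.
Peak is 14.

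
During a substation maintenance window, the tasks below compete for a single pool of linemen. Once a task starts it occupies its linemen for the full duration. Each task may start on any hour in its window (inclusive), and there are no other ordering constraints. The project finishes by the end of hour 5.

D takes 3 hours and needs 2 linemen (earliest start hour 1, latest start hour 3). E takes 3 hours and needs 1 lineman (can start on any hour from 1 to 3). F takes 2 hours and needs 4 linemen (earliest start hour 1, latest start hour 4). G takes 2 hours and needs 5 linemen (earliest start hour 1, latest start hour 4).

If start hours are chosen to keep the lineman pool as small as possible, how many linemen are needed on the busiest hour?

6

Early-start (D@1, E@1, F@1, G@1) gives peak 12: h1:12  h2:12  h3:3  h4:0  h5:0.
Shift E→3, G→4.
Schedule D@1, E@3, F@1, G@4: h1:6  h2:6  h3:3  h4:6  h5:6 — peak 6.
Total lineman-hours = 27 over 5 hours ⇒ peak ≥ ⌈27/5⌉ = 6, so 6 is optimal.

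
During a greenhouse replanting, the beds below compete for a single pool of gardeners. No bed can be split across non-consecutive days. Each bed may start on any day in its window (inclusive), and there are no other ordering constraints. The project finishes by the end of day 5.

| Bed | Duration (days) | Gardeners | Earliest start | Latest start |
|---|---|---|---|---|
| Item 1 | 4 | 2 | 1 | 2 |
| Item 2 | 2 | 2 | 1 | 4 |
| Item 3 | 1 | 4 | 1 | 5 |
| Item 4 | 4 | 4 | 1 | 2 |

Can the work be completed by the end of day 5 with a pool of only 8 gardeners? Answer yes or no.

Schedule Item 1@1, Item 2@1, Item 3@1, Item 4@2: d1:8  d2:8  d3:6  d4:6  d5:4 — peak 8 ≤ 8.

yes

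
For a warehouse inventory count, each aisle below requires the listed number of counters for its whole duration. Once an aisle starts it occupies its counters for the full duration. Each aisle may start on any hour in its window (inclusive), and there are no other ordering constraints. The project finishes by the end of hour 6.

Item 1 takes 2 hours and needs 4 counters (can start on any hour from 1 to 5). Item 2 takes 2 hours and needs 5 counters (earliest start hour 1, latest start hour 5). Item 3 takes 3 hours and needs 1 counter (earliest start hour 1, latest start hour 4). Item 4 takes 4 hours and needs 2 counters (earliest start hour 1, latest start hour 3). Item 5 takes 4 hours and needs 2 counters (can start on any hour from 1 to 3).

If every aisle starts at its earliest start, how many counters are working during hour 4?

4

At early start, hour 4 has: Item 4, Item 5.
Demand: 2 + 2 = 4.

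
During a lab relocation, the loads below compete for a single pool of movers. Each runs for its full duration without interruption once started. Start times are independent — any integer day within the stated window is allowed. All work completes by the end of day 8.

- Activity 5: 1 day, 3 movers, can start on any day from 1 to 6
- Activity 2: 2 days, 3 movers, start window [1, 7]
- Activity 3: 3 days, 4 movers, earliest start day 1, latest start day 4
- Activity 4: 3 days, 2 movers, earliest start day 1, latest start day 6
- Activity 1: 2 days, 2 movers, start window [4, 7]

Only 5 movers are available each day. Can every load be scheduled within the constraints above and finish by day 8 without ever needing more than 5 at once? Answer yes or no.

yes

Schedule Activity 5@1, Activity 2@2, Activity 3@4, Activity 4@1, Activity 1@7: d1:5  d2:5  d3:5  d4:4  d5:4  d6:4  d7:2  d8:2 — peak 5 ≤ 5.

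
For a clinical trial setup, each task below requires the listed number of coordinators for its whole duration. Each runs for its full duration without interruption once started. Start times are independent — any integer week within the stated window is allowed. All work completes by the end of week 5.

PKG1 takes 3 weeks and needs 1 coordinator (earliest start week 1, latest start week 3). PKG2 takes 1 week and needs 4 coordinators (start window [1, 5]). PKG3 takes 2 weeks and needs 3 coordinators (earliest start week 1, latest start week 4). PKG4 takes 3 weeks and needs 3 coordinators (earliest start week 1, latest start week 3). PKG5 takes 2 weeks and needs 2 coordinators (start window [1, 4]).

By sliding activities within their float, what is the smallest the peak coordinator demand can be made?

6

Early-start (PKG1@1, PKG2@1, PKG3@1, PKG4@1, PKG5@1) gives peak 13: w1:13  w2:9  w3:4  w4:0  w5:0.
Shift PKG3→4, PKG4→2, PKG5→2.
Schedule PKG1@1, PKG2@1, PKG3@4, PKG4@2, PKG5@2: w1:5  w2:6  w3:6  w4:6  w5:3 — peak 6.
Total coordinator-weeks = 26 over 5 weeks ⇒ peak ≥ ⌈26/5⌉ = 6, so 6 is optimal.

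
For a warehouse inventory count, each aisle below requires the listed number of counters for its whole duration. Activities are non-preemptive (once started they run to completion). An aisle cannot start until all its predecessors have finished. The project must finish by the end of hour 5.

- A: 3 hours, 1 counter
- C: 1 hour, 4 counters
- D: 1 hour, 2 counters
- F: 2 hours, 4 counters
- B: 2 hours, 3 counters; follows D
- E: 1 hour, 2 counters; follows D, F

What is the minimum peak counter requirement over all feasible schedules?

Early-start (A@1, C@1, D@1, F@1, B@2, E@3) gives peak 11: h1:11  h2:8  h3:6  h4:0  h5:0.
Shift A→2, F→2, B→4, E→4.
Schedule A@2, C@1, D@1, F@2, B@4, E@4: h1:6  h2:5  h3:5  h4:6  h5:3 — peak 6.

6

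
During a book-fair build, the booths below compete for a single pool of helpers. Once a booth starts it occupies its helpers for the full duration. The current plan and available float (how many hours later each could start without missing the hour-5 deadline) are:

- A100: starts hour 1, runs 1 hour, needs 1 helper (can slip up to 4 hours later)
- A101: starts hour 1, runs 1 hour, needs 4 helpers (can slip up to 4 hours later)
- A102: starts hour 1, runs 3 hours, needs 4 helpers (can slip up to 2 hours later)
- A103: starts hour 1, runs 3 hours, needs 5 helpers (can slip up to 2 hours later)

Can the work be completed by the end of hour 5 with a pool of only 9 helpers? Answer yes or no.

Schedule A100@1, A101@1, A102@1, A103@2: h1:9  h2:9  h3:9  h4:5  h5:0 — peak 9 ≤ 9.

yes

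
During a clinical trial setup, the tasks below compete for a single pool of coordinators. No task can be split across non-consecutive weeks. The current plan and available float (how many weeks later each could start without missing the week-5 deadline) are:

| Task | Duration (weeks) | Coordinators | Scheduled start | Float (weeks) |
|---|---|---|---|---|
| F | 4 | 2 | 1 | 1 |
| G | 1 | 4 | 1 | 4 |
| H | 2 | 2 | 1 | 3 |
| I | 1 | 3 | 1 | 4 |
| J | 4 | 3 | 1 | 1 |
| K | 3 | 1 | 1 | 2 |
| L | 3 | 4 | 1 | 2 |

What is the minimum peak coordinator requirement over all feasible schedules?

10

Early-start (F@1, G@1, H@1, I@1, J@1, K@1, L@1) gives peak 19: w1:19  w2:12  w3:10  w4:5  w5:0.
Shift I→2, J→2, K→3, L→3.
Schedule F@1, G@1, H@1, I@2, J@2, K@3, L@3: w1:8  w2:10  w3:10  w4:10  w5:8 — peak 10.
Total coordinator-weeks = 46 over 5 weeks ⇒ peak ≥ ⌈46/5⌉ = 10, so 10 is optimal.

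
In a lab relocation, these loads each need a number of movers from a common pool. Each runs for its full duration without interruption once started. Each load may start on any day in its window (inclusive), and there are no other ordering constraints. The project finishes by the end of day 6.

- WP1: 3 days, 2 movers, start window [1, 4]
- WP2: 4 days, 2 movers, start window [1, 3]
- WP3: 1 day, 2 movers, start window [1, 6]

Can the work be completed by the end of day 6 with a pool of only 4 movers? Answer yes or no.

Schedule WP1@1, WP2@1, WP3@4: d1:4  d2:4  d3:4  d4:4  d5:0  d6:0 — peak 4 ≤ 4.

yes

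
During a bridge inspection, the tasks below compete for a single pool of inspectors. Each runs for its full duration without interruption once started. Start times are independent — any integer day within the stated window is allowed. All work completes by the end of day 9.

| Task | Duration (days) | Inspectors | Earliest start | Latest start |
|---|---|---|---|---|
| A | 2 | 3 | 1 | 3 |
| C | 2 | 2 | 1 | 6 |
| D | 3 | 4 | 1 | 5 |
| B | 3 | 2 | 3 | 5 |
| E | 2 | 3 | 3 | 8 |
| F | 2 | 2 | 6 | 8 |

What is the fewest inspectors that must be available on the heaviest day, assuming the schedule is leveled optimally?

6

Early-start (A@1, C@1, D@1, B@3, E@3, F@6) gives peak 9: d1:9  d2:9  d3:9  d4:5  d5:2  d6:2  d7:2  d8:0  d9:0.
Shift D→3, E→6.
Schedule A@1, C@1, D@3, B@3, E@6, F@6: d1:5  d2:5  d3:6  d4:6  d5:6  d6:5  d7:5  d8:0  d9:0 — peak 6.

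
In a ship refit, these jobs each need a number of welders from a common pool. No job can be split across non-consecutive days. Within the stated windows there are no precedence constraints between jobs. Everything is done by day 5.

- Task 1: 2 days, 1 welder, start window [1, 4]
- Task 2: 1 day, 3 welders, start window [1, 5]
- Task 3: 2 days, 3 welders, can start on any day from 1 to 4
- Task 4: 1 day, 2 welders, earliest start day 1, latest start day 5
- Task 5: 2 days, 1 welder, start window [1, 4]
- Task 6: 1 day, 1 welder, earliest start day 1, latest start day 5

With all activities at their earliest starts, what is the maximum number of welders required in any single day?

Early-start schedule: Task 1@1, Task 2@1, Task 3@1, Task 4@1, Task 5@1, Task 6@1.
Load per day: day 1: 11, day 2: 5, day 3: 0, day 4: 0, day 5: 0.
Peak is 11.

11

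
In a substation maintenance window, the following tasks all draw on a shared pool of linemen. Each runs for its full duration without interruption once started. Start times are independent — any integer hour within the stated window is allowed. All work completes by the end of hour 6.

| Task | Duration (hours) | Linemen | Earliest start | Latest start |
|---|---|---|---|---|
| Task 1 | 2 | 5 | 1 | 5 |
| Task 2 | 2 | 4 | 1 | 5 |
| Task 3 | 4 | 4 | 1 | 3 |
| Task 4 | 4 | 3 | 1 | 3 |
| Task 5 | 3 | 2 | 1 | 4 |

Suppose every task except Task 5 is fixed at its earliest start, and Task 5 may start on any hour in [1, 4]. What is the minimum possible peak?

Task 5@1: h1:18  h2:18  h3:9  h4:7  h5:0  h6:0 → peak 18
Task 5@2: h1:16  h2:18  h3:9  h4:9  h5:0  h6:0 → peak 18
Task 5@3: h1:16  h2:16  h3:9  h4:9  h5:2  h6:0 → peak 16
Task 5@4: h1:16  h2:16  h3:7  h4:9  h5:2  h6:2 → peak 16
Best is Task 5@3, peak 16.

16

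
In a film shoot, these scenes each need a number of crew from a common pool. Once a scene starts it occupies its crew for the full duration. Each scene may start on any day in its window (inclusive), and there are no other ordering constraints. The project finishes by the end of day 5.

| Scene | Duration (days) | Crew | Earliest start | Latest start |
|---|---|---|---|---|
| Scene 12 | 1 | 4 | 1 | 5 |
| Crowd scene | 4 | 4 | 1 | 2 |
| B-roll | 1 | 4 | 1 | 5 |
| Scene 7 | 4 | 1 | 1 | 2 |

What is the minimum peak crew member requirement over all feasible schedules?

8

Early-start (Scene 12@1, Crowd scene@1, B-roll@1, Scene 7@1) gives peak 13: d1:13  d2:5  d3:5  d4:5  d5:0.
Shift B-roll→5, Scene 7→2.
Schedule Scene 12@1, Crowd scene@1, B-roll@5, Scene 7@2: d1:8  d2:5  d3:5  d4:5  d5:5 — peak 8.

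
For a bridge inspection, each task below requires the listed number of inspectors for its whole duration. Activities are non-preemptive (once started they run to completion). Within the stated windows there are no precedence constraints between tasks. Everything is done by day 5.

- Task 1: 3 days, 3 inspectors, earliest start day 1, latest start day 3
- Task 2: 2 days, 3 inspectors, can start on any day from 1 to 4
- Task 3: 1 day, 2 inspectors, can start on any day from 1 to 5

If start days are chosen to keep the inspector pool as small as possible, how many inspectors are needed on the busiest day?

5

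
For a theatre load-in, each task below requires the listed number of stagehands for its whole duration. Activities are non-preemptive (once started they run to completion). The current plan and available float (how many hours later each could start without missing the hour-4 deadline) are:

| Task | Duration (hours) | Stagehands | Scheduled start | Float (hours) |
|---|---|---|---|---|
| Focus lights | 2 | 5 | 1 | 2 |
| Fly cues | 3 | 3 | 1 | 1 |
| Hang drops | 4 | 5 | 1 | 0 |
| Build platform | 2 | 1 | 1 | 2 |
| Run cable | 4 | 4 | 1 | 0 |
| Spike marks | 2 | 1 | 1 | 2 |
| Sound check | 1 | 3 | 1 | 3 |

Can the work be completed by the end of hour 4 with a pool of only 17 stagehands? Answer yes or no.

yes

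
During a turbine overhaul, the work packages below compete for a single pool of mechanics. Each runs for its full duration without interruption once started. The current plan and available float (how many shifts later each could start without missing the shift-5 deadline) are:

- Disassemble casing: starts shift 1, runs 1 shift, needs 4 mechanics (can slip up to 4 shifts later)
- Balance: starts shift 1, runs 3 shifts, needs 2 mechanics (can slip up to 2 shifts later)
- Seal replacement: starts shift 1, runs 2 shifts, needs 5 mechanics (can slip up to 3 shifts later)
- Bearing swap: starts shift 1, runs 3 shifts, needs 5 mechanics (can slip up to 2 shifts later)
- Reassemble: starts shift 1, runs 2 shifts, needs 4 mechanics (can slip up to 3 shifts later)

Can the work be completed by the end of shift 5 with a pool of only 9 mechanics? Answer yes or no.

no

The minimum achievable peak is 10; 9 < 10, so no feasible schedule stays within the cap.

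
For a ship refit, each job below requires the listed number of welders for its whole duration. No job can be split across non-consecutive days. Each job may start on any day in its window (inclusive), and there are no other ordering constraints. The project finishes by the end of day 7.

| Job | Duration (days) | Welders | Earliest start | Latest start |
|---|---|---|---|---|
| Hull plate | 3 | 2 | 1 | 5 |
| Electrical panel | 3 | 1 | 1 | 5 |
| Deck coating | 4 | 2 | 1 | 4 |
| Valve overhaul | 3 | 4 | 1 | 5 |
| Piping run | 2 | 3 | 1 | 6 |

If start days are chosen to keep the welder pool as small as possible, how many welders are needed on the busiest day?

6

Early-start (Hull plate@1, Electrical panel@1, Deck coating@1, Valve overhaul@1, Piping run@1) gives peak 12: d1:12  d2:12  d3:9  d4:2  d5:0  d6:0  d7:0.
Shift Deck coating→3, Valve overhaul→4.
Schedule Hull plate@1, Electrical panel@1, Deck coating@3, Valve overhaul@4, Piping run@1: d1:6  d2:6  d3:5  d4:6  d5:6  d6:6  d7:0 — peak 6.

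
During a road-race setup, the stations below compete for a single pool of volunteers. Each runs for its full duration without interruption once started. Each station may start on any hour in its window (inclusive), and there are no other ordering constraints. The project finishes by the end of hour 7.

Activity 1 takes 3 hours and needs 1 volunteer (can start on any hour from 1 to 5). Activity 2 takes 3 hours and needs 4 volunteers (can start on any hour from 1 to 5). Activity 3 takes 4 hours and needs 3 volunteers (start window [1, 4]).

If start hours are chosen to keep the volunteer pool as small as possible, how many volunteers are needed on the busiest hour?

4

Early-start (Activity 1@1, Activity 2@1, Activity 3@1) gives peak 8: h1:8  h2:8  h3:8  h4:3  h5:0  h6:0  h7:0.
Shift Activity 2→5.
Schedule Activity 1@1, Activity 2@5, Activity 3@1: h1:4  h2:4  h3:4  h4:3  h5:4  h6:4  h7:4 — peak 4.
Total volunteer-hours = 27 over 7 hours ⇒ peak ≥ ⌈27/7⌉ = 4, so 4 is optimal.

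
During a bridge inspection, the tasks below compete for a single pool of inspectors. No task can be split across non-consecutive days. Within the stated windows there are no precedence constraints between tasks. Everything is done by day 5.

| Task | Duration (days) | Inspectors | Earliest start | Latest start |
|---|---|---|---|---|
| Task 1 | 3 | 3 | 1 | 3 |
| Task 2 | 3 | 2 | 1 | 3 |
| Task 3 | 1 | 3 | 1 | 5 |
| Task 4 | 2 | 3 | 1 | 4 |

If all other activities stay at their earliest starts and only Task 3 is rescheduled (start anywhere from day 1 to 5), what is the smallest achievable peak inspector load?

8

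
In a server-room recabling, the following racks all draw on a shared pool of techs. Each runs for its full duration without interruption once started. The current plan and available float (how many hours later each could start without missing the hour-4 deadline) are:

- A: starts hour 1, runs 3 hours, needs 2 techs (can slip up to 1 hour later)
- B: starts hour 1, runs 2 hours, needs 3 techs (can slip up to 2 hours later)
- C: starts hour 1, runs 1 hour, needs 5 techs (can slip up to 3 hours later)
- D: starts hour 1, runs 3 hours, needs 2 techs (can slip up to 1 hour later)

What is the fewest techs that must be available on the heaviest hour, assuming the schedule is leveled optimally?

7

Early-start (A@1, B@1, C@1, D@1) gives peak 12: h1:12  h2:7  h3:4  h4:0.
Shift C→4.
Schedule A@1, B@1, C@4, D@1: h1:7  h2:7  h3:4  h4:5 — peak 7.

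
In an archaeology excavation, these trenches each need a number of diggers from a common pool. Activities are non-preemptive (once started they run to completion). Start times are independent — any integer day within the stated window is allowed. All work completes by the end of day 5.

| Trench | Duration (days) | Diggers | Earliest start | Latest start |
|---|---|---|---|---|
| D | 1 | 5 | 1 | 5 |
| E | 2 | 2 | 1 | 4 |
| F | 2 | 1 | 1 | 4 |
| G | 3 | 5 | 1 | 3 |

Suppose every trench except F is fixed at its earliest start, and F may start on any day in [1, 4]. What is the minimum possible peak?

F@1: d1:13  d2:8  d3:5  d4:0  d5:0 → peak 13
F@2: d1:12  d2:8  d3:6  d4:0  d5:0 → peak 12
F@3: d1:12  d2:7  d3:6  d4:1  d5:0 → peak 12
F@4: d1:12  d2:7  d3:5  d4:1  d5:1 → peak 12
Best is F@2, peak 12.

12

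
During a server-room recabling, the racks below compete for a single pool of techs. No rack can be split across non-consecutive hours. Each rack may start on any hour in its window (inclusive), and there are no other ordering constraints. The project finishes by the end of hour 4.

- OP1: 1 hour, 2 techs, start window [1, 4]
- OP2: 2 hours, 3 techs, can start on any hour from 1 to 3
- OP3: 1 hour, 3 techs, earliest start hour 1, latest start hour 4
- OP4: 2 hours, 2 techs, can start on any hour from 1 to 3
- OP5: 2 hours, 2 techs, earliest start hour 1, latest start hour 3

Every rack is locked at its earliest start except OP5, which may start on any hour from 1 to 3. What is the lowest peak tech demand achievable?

10

OP5@1: h1:12  h2:7  h3:0  h4:0 → peak 12
OP5@2: h1:10  h2:7  h3:2  h4:0 → peak 10
OP5@3: h1:10  h2:5  h3:2  h4:2 → peak 10
Best is OP5@2, peak 10.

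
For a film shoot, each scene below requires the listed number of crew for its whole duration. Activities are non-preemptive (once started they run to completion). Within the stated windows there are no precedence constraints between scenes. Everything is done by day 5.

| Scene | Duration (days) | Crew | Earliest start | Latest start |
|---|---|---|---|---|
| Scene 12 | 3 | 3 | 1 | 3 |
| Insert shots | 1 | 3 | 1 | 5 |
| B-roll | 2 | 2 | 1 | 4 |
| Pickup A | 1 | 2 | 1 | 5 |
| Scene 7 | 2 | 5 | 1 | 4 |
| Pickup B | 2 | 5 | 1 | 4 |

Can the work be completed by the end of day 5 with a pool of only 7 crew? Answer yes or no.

Total crew member-days = 38; over 5 days the average is 38/5 > 7, so some day must exceed 7.

no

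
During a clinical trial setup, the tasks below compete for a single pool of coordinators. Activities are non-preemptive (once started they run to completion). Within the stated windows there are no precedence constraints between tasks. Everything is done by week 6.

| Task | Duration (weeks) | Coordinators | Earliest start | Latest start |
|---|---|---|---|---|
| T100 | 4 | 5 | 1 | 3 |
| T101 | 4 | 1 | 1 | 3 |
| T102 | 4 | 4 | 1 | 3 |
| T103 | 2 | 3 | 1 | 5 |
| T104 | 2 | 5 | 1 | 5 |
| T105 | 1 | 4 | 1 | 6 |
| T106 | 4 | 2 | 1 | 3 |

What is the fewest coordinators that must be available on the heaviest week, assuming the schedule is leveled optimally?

Early-start (T100@1, T101@1, T102@1, T103@1, T104@1, T105@1, T106@1) gives peak 24: w1:24  w2:20  w3:12  w4:12  w5:0  w6:0.
Shift T103→5, T104→5, T105→5.
Schedule T100@1, T101@1, T102@1, T103@5, T104@5, T105@5, T106@1: w1:12  w2:12  w3:12  w4:12  w5:12  w6:8 — peak 12.
Total coordinator-weeks = 68 over 6 weeks ⇒ peak ≥ ⌈68/6⌉ = 12, so 12 is optimal.

12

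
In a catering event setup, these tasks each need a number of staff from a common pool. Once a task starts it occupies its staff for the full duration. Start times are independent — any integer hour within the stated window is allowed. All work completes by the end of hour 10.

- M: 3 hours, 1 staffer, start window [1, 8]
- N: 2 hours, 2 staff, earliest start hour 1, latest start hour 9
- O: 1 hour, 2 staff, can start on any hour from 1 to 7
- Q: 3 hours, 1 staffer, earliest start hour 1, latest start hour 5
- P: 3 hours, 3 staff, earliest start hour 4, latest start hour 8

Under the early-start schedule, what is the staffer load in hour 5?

At early start, hour 5 has: P.
Demand: 3 = 3.

3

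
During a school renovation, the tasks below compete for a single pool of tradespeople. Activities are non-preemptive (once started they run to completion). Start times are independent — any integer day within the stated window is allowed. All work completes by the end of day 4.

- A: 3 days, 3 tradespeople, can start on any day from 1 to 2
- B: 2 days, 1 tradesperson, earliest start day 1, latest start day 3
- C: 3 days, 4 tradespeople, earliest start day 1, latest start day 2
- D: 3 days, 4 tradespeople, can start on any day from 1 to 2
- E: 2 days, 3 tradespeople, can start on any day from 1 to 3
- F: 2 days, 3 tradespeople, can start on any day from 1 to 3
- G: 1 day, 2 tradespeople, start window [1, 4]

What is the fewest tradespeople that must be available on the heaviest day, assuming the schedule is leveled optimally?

Early-start (A@1, B@1, C@1, D@1, E@1, F@1, G@1) gives peak 20: d1:20  d2:18  d3:11  d4:0.
Shift F→3, G→4.
Schedule A@1, B@1, C@1, D@1, E@1, F@3, G@4: d1:15  d2:15  d3:14  d4:5 — peak 15.

15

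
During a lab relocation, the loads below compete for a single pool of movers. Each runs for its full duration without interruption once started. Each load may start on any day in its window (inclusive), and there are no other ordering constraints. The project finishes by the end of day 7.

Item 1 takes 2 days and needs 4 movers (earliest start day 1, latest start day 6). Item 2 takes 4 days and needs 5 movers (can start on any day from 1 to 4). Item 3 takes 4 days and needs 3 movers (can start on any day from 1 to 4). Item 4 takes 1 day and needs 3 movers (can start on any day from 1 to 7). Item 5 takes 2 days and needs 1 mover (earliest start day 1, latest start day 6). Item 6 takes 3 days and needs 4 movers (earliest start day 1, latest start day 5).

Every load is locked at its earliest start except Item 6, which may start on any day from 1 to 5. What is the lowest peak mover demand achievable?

Item 6@1: d1:20  d2:17  d3:12  d4:8  d5:0  d6:0  d7:0 → peak 20
Item 6@2: d1:16  d2:17  d3:12  d4:12  d5:0  d6:0  d7:0 → peak 17
Item 6@3: d1:16  d2:13  d3:12  d4:12  d5:4  d6:0  d7:0 → peak 16
Item 6@4: d1:16  d2:13  d3:8  d4:12  d5:4  d6:4  d7:0 → peak 16
Item 6@5: d1:16  d2:13  d3:8  d4:8  d5:4  d6:4  d7:4 → peak 16
Best is Item 6@3, peak 16.

16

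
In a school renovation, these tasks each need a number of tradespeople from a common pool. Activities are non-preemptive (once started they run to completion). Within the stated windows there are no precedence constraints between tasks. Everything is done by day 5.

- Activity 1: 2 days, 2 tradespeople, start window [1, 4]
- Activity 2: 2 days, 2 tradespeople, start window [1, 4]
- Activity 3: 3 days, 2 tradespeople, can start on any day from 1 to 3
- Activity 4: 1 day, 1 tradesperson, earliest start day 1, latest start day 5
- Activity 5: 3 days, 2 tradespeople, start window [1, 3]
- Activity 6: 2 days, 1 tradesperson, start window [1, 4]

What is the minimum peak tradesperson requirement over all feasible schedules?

5

Early-start (Activity 1@1, Activity 2@1, Activity 3@1, Activity 4@1, Activity 5@1, Activity 6@1) gives peak 10: d1:10  d2:9  d3:4  d4:0  d5:0.
Shift Activity 3→3, Activity 5→3, Activity 6→2.
Schedule Activity 1@1, Activity 2@1, Activity 3@3, Activity 4@1, Activity 5@3, Activity 6@2: d1:5  d2:5  d3:5  d4:4  d5:4 — peak 5.
Total tradesperson-days = 23 over 5 days ⇒ peak ≥ ⌈23/5⌉ = 5, so 5 is optimal.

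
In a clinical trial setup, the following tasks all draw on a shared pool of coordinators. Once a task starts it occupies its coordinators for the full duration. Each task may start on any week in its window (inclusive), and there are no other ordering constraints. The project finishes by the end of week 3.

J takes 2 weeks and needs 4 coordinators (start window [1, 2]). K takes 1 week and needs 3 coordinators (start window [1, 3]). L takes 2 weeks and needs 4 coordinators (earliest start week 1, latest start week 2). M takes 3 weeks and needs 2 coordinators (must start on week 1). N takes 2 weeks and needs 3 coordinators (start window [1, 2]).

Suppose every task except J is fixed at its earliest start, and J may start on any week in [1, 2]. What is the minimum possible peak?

13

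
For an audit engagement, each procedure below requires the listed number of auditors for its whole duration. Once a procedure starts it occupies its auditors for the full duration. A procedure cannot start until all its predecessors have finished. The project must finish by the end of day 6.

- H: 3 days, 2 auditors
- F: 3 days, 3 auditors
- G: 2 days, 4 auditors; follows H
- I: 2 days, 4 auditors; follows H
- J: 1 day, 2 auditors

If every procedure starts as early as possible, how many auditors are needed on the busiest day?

8

Early-start schedule: H@1, F@1, G@4, I@4, J@1.
Load per day: day 1: 7, day 2: 5, day 3: 5, day 4: 8, day 5: 8, day 6: 0.
Peak is 8.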